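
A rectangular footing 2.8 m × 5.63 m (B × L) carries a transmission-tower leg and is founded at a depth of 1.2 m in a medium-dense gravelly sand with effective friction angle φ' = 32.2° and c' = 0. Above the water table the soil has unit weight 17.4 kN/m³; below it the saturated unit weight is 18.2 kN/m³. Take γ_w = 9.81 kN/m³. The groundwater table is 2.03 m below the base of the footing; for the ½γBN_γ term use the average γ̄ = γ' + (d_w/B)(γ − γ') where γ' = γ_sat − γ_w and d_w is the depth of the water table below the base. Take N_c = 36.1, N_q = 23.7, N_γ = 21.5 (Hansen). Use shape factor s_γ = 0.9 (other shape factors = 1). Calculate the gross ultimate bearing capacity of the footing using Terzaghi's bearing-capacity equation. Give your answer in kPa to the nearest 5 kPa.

q_ult ≈ 900 kPa

Effective surcharge at the founding depth q = γ·D_f = 17.4 × 1.2 = 20.88 kPa.
With d_w = 2.03 m < B, γ̄ = 8.39 + (2.03/2.8) × (17.4 − 8.39) = 14.922 kN/m³.
q_ult = q·N_q + 0.5·γ·B·N_γ·s_γ
     = 20.88 × 23.7 + 0.5 × 14.922 × 2.8 × 21.5 × 0.9
     = 494.86 + 404.24 = 899.1 kPa.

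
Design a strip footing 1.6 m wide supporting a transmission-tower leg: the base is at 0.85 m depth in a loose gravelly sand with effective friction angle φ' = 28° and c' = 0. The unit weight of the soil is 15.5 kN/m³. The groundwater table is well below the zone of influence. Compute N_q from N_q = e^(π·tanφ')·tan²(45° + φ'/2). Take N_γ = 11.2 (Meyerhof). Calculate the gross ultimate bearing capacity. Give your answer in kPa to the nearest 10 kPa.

q_ult ≈ 330 kPa

tan28° = 0.5317, so N_q = e^(π×0.5317)·tan²(59°) = 5.314 × 2.77 = 14.72.
Effective surcharge at the founding depth q = γ·D_f = 15.5 × 0.85 = 13.175 kPa.
q_ult = q·N_q + 0.5·γ·B·N_γ
     = 13.175 × 14.72 + 0.5 × 15.5 × 1.6 × 11.2
     = 193.93 + 138.88 = 332.81 kPa.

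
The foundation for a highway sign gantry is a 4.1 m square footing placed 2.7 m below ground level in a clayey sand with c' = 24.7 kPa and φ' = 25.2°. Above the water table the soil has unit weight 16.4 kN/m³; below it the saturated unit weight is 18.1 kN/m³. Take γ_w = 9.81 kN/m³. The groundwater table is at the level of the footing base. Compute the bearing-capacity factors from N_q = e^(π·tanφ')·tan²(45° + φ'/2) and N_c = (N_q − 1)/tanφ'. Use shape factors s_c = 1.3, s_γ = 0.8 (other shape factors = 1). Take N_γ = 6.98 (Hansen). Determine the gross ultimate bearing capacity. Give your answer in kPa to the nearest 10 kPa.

q_ult ≈ 1250 kPa

tan25.2° = 0.4706, so N_q = e^(π×0.4706)·tan²(57.6°) = 4.386 × 2.483 = 10.89.
N_c = (10.89 − 1)/tan25.2° = 21.02.
Overburden at base level: q = 16.4 × 2.7 = 44.28 kPa.
Below the base the soil is submerged, so the ½γBN_γ term uses γ' = 18.1 − 9.81 = 8.29 kN/m³.
Cohesion term c·N_c·s_c = 24.7 × 21.016 × 1.3 = 674.82 kPa; surcharge term q·N_q = 44.28 × 10.889 = 482.18 kPa; self-weight term 0.5·γ·B·N_γ·s_γ = 0.5 × 8.29 × 4.1 × 6.98 × 0.8 = 94.897 kPa.
q_ult = 674.82 + 482.18 + 94.897 = 1251.9 kPa.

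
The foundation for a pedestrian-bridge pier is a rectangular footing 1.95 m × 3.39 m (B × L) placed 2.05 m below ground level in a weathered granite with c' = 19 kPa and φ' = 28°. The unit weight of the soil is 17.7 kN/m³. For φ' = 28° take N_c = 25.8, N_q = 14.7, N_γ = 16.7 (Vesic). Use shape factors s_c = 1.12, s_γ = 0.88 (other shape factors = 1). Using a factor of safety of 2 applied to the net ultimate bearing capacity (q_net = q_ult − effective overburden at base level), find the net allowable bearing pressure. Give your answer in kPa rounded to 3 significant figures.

q_all(net) ≈ 650 kPa

Effective surcharge at the founding depth q = γ·D_f = 17.7 × 2.05 = 36.285 kPa.
q_ult = c·N_c·s_c + q·N_q + 0.5·γ·B·N_γ·s_γ
     = 19 × 25.8 × 1.12 + 36.285 × 14.7 + 0.5 × 17.7 × 1.95 × 16.7 × 0.88
     = 549.02 + 533.39 + 253.62 = 1336 kPa.
Net ultimate: q_net = 1336 − 36.285 = 1299.7 kPa.
q_all(net) = 1299.7 / 2 = 649.87 kPa.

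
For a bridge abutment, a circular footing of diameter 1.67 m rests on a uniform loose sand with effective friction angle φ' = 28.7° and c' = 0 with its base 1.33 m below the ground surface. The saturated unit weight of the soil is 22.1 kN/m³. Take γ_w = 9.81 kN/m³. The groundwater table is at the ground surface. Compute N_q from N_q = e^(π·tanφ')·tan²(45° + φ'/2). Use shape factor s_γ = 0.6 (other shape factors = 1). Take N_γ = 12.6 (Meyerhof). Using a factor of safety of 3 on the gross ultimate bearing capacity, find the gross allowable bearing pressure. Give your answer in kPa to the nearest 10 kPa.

N_q = e^(π·tan28.7°)·tan²(59.35°) = 15.9.
γ' = 22.1 − 9.81 = 12.29 kN/m³ (submerged throughout). q = 12.29 × 1.33 = 16.346 kPa; the same γ' applies in the ½γBN_γ term.
q·N_q = 16.346 × 15.903 = 259.95 kPa
0.5·γ·B·N_γ·s_γ = 0.5 × 12.29 × 1.67 × 12.6 × 0.6 = 77.582 kPa
q_ult = 259.95 + 77.582 = 337.53 kPa.
q_all = 337.53 / 3 = 112.51 kPa.

q_all ≈ 110 kPa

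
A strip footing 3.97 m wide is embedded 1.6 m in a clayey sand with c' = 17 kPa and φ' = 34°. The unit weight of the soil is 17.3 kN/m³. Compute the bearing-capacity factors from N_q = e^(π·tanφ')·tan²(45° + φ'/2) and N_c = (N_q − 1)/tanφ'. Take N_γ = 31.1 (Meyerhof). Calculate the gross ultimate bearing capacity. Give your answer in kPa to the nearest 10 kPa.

tan34° = 0.6745, so N_q = e^(π×0.6745)·tan²(62°) = 8.323 × 3.537 = 29.44.
N_c = (29.44 − 1)/tan34° = 42.16.
Overburden at base level: q = 17.3 × 1.6 = 27.68 kPa.
Cohesion term c·N_c = 17 × 42.164 = 716.78 kPa; surcharge term q·N_q = 27.68 × 29.44 = 814.89 kPa; self-weight term 0.5·γ·B·N_γ = 0.5 × 17.3 × 3.97 × 31.1 = 1068 kPa.
q_ult = 716.78 + 814.89 + 1068 = 2599.7 kPa.

q_ult ≈ 2600 kPa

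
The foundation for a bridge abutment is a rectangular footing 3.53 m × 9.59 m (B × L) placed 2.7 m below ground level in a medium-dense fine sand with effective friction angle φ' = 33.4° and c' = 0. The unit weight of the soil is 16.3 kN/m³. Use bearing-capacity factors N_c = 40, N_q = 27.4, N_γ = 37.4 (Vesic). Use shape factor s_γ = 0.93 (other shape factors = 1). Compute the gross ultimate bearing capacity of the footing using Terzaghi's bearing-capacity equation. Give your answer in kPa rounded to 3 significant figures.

Overburden at base level: q = 16.3 × 2.7 = 44.01 kPa.
Surcharge term q·N_q = 44.01 × 27.4 = 1205.9 kPa; self-weight term 0.5·γ·B·N_γ·s_γ = 0.5 × 16.3 × 3.53 × 37.4 × 0.93 = 1000.7 kPa.
q_ult = 1205.9 + 1000.7 = 2206.5 kPa.

q_ult ≈ 2210 kPa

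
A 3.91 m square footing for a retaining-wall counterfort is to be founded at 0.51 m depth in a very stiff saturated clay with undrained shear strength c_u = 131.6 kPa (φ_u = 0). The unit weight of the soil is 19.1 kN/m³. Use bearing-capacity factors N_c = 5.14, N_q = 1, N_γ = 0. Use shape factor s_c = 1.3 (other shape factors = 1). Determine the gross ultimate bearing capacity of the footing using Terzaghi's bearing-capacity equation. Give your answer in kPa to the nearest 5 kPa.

q = γ·D_f = 19.1 × 0.51 = 9.741 kPa.
c·N_c·s_c = 131.6 × 5.14 × 1.3 = 879.35 kPa
q·N_q = 9.741 × 1 = 9.741 kPa
q_ult = 879.35 + 9.741 = 889.09 kPa.

q_ult ≈ 890 kPa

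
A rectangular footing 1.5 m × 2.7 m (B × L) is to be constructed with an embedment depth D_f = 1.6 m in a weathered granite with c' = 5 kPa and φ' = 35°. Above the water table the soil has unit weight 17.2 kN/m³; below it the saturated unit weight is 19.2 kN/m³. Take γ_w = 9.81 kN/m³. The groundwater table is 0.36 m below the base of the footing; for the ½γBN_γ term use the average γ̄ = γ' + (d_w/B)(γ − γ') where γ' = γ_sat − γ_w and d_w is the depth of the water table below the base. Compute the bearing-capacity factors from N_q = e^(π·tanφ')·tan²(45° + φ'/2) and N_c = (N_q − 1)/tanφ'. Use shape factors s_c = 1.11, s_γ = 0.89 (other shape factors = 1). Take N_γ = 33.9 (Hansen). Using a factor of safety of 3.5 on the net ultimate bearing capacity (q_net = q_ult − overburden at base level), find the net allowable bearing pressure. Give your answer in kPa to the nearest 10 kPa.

q_all(net) ≈ 400 kPa

N_q = e^(π·tan35°)·tan²(62.5°) = 33.3; N_c = (N_q − 1)/tanφ' = 46.12.
Overburden at base level: q = 17.2 × 1.6 = 27.52 kPa.
The water table is 0.36 m below the base (< B = 1.5 m), so the ½γBN_γ term uses γ̄ = γ' + (d_w/B)(γ − γ') = 9.39 + (0.36/1.5)(17.2 − 9.39) = 11.264 kN/m³.
Cohesion term c·N_c·s_c = 5 × 46.124 × 1.11 = 255.99 kPa; surcharge term q·N_q = 27.52 × 33.296 = 916.31 kPa; self-weight term 0.5·γ·B·N_γ·s_γ = 0.5 × 11.264 × 1.5 × 33.9 × 0.89 = 254.89 kPa.
q_ult = 255.99 + 916.31 + 254.89 = 1427.2 kPa.
q_net = 1427.2 − 27.52 = 1399.7 kPa.
q_all(net) = 1399.7 / 3.5 = 399.91 kPa.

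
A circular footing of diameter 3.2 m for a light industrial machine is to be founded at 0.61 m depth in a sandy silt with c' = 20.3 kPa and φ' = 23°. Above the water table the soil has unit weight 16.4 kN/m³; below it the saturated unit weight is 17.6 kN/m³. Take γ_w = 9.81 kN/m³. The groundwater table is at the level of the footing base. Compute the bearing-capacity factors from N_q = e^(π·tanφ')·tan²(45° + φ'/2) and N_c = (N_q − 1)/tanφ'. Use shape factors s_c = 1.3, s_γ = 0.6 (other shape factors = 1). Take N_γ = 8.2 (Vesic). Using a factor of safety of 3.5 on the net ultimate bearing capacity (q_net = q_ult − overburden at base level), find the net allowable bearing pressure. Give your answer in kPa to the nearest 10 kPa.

q_all(net) ≈ 180 kPa

N_q = e^(π·tan23°)·tan²(56.5°) = 8.66; N_c = (N_q − 1)/tanφ' = 18.05.
q = γ·D_f = 16.4 × 0.61 = 10.004 kPa.
For the ½γBN_γ term take γ' = 17.6 − 9.81 = 7.79 kN/m³ (soil below base is submerged).
c·N_c·s_c = 20.3 × 18.049 × 1.3 = 476.3 kPa
q·N_q = 10.004 × 8.6612 = 86.647 kPa
0.5·γ·B·N_γ·s_γ = 0.5 × 7.79 × 3.2 × 8.2 × 0.6 = 61.323 kPa
q_ult = 476.3 + 86.647 + 61.323 = 624.27 kPa.
q_net = 624.27 − 10.004 = 614.27 kPa.
q_all(net) = 614.27 / 3.5 = 175.51 kPa.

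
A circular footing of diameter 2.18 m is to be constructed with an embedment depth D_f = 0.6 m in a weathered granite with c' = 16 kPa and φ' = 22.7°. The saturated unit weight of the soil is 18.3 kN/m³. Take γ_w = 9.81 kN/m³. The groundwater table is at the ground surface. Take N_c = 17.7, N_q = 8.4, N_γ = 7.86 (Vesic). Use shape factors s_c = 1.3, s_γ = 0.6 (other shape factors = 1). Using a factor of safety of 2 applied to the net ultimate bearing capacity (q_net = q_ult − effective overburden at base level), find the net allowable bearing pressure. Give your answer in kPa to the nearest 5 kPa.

q_all(net) ≈ 225 kPa

With the water table at the surface the whole profile is submerged: γ' = 18.3 − 9.81 = 8.49 kN/m³, so q = γ'·D_f = 5.094 kPa; the same γ' applies in the ½γBN_γ term.
q_ult = c·N_c·s_c + q·N_q + 0.5·γ·B·N_γ·s_γ
     = 16 × 17.7 × 1.3 + 5.094 × 8.4 + 0.5 × 8.49 × 2.18 × 7.86 × 0.6
     = 368.16 + 42.79 + 43.642 = 454.59 kPa.
Net ultimate: q_net = 454.59 − 5.094 = 449.5 kPa.
q_all(net) = 449.5 / 2 = 224.75 kPa.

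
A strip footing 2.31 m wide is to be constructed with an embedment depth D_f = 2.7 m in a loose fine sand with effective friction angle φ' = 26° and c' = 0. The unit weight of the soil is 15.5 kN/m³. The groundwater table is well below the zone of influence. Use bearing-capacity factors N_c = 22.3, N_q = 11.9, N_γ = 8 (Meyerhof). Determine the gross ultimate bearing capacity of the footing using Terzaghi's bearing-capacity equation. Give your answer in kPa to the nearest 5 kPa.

q_ult ≈ 640 kPa

q = γ·D_f = 15.5 × 2.7 = 41.85 kPa.
q·N_q = 41.85 × 11.9 = 498.02 kPa
0.5·γ·B·N_γ = 0.5 × 15.5 × 2.31 × 8 = 143.22 kPa
q_ult = 498.02 + 143.22 = 641.24 kPa.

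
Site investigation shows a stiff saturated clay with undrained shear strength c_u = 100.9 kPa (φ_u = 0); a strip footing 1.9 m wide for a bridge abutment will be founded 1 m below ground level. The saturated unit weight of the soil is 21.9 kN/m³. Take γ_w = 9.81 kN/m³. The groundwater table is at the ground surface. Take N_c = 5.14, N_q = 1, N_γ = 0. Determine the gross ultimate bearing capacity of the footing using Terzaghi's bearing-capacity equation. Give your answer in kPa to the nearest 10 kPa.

q_ult ≈ 530 kPa

Water table at ground surface, so effective unit weight γ' = 21.9 − 9.81 = 12.09 kN/m³ is used throughout; overburden q = 12.09 × 1 = 12.09 kPa.
Cohesion term c·N_c = 100.9 × 5.14 = 518.63 kPa; surcharge term q·N_q = 12.09 × 1 = 12.09 kPa.
q_ult = 518.63 + 12.09 = 530.72 kPa.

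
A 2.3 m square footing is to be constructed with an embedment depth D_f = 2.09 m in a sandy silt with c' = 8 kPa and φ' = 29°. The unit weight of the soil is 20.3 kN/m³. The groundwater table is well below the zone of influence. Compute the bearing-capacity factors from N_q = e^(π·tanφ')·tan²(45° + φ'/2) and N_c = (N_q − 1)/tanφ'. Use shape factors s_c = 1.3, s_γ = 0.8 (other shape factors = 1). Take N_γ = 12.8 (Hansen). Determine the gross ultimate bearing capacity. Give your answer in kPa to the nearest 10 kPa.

q_ult ≈ 1230 kPa

tan29° = 0.5543, so N_q = e^(π×0.5543)·tan²(59.5°) = 5.705 × 2.882 = 16.44.
N_c = (16.44 − 1)/tan29° = 27.86.
q = γ·D_f = 20.3 × 2.09 = 42.427 kPa.
c·N_c·s_c = 8 × 27.86 × 1.3 = 289.75 kPa
q·N_q = 42.427 × 16.443 = 697.64 kPa
0.5·γ·B·N_γ·s_γ = 0.5 × 20.3 × 2.3 × 12.8 × 0.8 = 239.05 kPa
q_ult = 289.75 + 697.64 + 239.05 = 1226.4 kPa.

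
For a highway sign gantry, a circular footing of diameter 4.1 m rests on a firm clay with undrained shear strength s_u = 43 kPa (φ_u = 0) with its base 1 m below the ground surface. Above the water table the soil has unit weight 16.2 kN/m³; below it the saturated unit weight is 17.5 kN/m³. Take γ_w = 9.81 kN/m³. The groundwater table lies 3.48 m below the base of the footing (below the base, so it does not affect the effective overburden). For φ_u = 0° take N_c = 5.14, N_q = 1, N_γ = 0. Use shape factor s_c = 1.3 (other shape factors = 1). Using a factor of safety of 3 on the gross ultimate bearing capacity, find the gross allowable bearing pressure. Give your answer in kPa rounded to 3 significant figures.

q = γ·D_f = 16.2 × 1 = 16.2 kPa.
c·N_c·s_c = 43 × 5.14 × 1.3 = 287.33 kPa
q·N_q = 16.2 × 1 = 16.2 kPa
q_ult = 287.33 + 16.2 = 303.53 kPa.
q_all = 303.53 / 3 = 101.18 kPa.

q_all ≈ 101 kPa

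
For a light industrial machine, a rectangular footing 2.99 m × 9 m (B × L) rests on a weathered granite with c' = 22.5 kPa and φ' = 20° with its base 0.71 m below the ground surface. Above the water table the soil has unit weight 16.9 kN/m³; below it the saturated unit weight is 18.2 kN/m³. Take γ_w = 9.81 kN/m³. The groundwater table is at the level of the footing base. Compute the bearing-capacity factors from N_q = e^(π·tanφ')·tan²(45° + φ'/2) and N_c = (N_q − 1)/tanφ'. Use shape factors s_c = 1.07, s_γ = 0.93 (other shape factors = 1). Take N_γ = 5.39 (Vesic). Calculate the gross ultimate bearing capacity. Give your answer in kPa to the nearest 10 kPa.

q_ult ≈ 500 kPa

tan20° = 0.364, so N_q = e^(π×0.364)·tan²(55°) = 3.138 × 2.04 = 6.4.
N_c = (6.4 − 1)/tan20° = 14.83.
Effective surcharge at the founding depth q = γ·D_f = 16.9 × 0.71 = 11.999 kPa.
The water table coincides with the base, so in the self-weight term γ → γ' = 8.39 kN/m³.
q_ult = c·N_c·s_c + q·N_q + 0.5·γ·B·N_γ·s_γ
     = 22.5 × 14.835 × 1.07 + 11.999 × 6.3994 + 0.5 × 8.39 × 2.99 × 5.39 × 0.93
     = 357.15 + 76.786 + 62.875 = 496.81 kPa.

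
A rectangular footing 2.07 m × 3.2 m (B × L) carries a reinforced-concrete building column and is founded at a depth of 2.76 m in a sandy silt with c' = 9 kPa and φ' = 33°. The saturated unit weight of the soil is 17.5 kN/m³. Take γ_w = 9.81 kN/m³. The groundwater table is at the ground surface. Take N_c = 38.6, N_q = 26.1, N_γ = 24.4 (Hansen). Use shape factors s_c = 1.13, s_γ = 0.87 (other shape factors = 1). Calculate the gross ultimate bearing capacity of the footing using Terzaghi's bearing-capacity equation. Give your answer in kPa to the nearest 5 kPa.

Water table at ground surface, so effective unit weight γ' = 17.5 − 9.81 = 7.69 kN/m³ is used throughout; overburden q = 7.69 × 2.76 = 21.224 kPa; the same γ' applies in the ½γBN_γ term.
Cohesion term c·N_c·s_c = 9 × 38.6 × 1.13 = 392.56 kPa; surcharge term q·N_q = 21.224 × 26.1 = 553.96 kPa; self-weight term 0.5·γ·B·N_γ·s_γ = 0.5 × 7.69 × 2.07 × 24.4 × 0.87 = 168.96 kPa.
q_ult = 392.56 + 553.96 + 168.96 = 1115.5 kPa.

q_ult ≈ 1115 kPa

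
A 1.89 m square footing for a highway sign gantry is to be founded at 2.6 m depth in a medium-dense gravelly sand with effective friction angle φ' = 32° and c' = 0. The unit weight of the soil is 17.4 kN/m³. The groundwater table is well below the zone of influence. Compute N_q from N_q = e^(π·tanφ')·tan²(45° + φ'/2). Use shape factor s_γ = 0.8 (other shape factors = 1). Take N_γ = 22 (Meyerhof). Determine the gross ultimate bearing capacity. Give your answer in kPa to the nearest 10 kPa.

tan32° = 0.6249, so N_q = e^(π×0.6249)·tan²(61°) = 7.121 × 3.255 = 23.18.
Overburden at base level: q = 17.4 × 2.6 = 45.24 kPa.
Surcharge term q·N_q = 45.24 × 23.177 = 1048.5 kPa; self-weight term 0.5·γ·B·N_γ·s_γ = 0.5 × 17.4 × 1.89 × 22 × 0.8 = 289.4 kPa.
q_ult = 1048.5 + 289.4 = 1337.9 kPa.

q_ult ≈ 1340 kPa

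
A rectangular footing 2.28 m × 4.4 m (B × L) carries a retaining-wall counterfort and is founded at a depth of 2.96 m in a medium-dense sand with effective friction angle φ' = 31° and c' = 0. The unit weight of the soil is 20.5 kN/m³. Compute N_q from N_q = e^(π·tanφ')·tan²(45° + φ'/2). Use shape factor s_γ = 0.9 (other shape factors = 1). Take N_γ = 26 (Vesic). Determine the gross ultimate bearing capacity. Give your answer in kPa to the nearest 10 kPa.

q_ult ≈ 1800 kPa

tan31° = 0.6009, so N_q = e^(π×0.6009)·tan²(60.5°) = 6.604 × 3.124 = 20.63.
Overburden at base level: q = 20.5 × 2.96 = 60.68 kPa.
Surcharge term q·N_q = 60.68 × 20.631 = 1251.9 kPa; self-weight term 0.5·γ·B·N_γ·s_γ = 0.5 × 20.5 × 2.28 × 26 × 0.9 = 546.86 kPa.
q_ult = 1251.9 + 546.86 = 1798.7 kPa.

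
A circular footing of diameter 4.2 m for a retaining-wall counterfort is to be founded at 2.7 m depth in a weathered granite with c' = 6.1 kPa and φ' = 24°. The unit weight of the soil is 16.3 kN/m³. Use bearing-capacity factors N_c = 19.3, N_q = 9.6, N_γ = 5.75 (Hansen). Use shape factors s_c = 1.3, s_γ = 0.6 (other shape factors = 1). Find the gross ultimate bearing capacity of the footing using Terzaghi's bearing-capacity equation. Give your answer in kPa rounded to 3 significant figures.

Overburden at base level: q = 16.3 × 2.7 = 44.01 kPa.
Cohesion term c·N_c·s_c = 6.1 × 19.3 × 1.3 = 153.05 kPa; surcharge term q·N_q = 44.01 × 9.6 = 422.5 kPa; self-weight term 0.5·γ·B·N_γ·s_γ = 0.5 × 16.3 × 4.2 × 5.75 × 0.6 = 118.09 kPa.
q_ult = 153.05 + 422.5 + 118.09 = 693.64 kPa.

q_ult ≈ 694 kPa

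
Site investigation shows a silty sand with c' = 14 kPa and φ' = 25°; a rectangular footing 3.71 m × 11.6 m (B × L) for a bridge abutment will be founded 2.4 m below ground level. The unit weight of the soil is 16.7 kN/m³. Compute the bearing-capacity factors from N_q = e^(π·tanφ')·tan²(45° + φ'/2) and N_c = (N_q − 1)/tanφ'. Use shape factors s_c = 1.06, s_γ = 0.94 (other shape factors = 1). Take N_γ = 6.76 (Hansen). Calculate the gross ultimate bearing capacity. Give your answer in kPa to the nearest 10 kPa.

q_ult ≈ 930 kPa

tan25° = 0.4663, so N_q = e^(π×0.4663)·tan²(57.5°) = 4.327 × 2.464 = 10.66.
N_c = (10.66 − 1)/tan25° = 20.72.
q = γ·D_f = 16.7 × 2.4 = 40.08 kPa.
c·N_c·s_c = 14 × 20.721 × 1.06 = 307.49 kPa
q·N_q = 40.08 × 10.662 = 427.34 kPa
0.5·γ·B·N_γ·s_γ = 0.5 × 16.7 × 3.71 × 6.76 × 0.94 = 196.85 kPa
q_ult = 307.49 + 427.34 + 196.85 = 931.68 kPa.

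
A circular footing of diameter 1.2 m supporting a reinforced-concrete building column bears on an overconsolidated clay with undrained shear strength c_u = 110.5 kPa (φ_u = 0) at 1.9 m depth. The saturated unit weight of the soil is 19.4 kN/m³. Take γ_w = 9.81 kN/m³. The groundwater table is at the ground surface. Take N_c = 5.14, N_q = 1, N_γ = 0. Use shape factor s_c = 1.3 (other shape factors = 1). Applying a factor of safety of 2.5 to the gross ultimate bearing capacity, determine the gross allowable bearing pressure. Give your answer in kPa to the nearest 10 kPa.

γ' = 19.4 − 9.81 = 9.59 kN/m³ (submerged throughout). q = 9.59 × 1.9 = 18.221 kPa.
c·N_c·s_c = 110.5 × 5.14 × 1.3 = 738.36 kPa
q·N_q = 18.221 × 1 = 18.221 kPa
q_ult = 738.36 + 18.221 = 756.58 kPa.
q_all = q_ult / FS = 756.58 / 2.5 = 302.63 kPa.

q_all ≈ 300 kPa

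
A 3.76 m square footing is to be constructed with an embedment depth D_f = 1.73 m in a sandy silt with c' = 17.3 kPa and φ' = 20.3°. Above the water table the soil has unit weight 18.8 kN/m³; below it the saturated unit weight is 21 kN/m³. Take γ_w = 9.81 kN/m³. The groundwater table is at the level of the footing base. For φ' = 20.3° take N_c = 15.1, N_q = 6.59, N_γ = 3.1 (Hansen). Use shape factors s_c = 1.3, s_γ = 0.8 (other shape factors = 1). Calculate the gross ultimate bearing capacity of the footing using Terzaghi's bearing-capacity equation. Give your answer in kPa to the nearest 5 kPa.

q = γ·D_f = 18.8 × 1.73 = 32.524 kPa.
For the ½γBN_γ term take γ' = 21 − 9.81 = 11.19 kN/m³ (soil below base is submerged).
c·N_c·s_c = 17.3 × 15.1 × 1.3 = 339.6 kPa
q·N_q = 32.524 × 6.59 = 214.33 kPa
0.5·γ·B·N_γ·s_γ = 0.5 × 11.19 × 3.76 × 3.1 × 0.8 = 52.172 kPa
q_ult = 339.6 + 214.33 + 52.172 = 606.1 kPa.

q_ult ≈ 605 kPa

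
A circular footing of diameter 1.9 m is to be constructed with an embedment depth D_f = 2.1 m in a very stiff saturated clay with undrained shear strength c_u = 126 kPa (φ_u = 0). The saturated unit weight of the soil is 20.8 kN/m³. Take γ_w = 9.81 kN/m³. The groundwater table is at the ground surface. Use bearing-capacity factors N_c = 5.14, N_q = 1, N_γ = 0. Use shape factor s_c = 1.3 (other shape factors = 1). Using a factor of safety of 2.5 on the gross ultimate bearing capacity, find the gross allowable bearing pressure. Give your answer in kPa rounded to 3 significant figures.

With the water table at the surface the whole profile is submerged: γ' = 20.8 − 9.81 = 10.99 kN/m³, so q = γ'·D_f = 23.079 kPa.
q_ult = c·N_c·s_c + q·N_q
     = 126 × 5.14 × 1.3 + 23.079 × 1
     = 841.93 + 23.079 = 865.01 kPa.
q_all = 865.01 / 2.5 = 346 kPa.

q_all ≈ 346 kPa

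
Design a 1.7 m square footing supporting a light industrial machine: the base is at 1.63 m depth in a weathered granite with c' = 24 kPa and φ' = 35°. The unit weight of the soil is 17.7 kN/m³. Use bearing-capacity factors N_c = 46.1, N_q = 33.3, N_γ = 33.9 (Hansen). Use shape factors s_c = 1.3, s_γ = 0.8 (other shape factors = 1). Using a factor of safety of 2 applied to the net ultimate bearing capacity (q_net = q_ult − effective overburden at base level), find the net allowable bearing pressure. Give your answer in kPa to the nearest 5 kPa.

q_all(net) ≈ 1390 kPa

q = γ·D_f = 17.7 × 1.63 = 28.851 kPa.
c·N_c·s_c = 24 × 46.1 × 1.3 = 1438.3 kPa
q·N_q = 28.851 × 33.3 = 960.74 kPa
0.5·γ·B·N_γ·s_γ = 0.5 × 17.7 × 1.7 × 33.9 × 0.8 = 408.02 kPa
q_ult = 1438.3 + 960.74 + 408.02 = 2807.1 kPa.
Net ultimate: q_net = 2807.1 − 28.851 = 2778.2 kPa.
q_all(net) = 2778.2 / 2 = 1389.1 kPa.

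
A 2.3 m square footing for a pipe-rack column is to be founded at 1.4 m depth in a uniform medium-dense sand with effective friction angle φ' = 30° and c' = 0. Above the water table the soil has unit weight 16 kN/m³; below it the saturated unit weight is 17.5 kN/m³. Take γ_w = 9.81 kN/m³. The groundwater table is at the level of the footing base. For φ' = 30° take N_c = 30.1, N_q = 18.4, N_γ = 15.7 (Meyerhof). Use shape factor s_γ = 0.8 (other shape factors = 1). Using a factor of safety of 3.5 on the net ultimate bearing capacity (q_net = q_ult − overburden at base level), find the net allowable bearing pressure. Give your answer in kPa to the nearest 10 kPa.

q_all(net) ≈ 140 kPa

q = γ·D_f = 16 × 1.4 = 22.4 kPa.
For the ½γBN_γ term take γ' = 17.5 − 9.81 = 7.69 kN/m³ (soil below base is submerged).
q·N_q = 22.4 × 18.4 = 412.16 kPa
0.5·γ·B·N_γ·s_γ = 0.5 × 7.69 × 2.3 × 15.7 × 0.8 = 111.07 kPa
q_ult = 412.16 + 111.07 = 523.23 kPa.
q_net = 523.23 − 22.4 = 500.83 kPa.
q_all(net) = 500.83 / 3.5 = 143.1 kPa.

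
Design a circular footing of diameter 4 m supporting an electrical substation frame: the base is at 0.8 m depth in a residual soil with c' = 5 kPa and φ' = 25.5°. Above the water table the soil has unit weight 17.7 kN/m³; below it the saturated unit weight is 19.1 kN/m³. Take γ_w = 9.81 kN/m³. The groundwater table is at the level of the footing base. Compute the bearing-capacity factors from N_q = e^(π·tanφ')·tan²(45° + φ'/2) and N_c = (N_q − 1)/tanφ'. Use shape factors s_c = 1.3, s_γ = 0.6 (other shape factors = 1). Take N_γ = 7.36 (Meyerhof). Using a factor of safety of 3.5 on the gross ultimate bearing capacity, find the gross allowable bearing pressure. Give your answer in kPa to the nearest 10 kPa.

q_all ≈ 110 kPa

N_q = e^(π·tan25.5°)·tan²(57.75°) = 11.24; N_c = (N_q − 1)/tanφ' = 21.47.
q = γ·D_f = 17.7 × 0.8 = 14.16 kPa.
For the ½γBN_γ term take γ' = 19.1 − 9.81 = 9.29 kN/m³ (soil below base is submerged).
c·N_c·s_c = 5 × 21.469 × 1.3 = 139.55 kPa
q·N_q = 14.16 × 11.24 = 159.16 kPa
0.5·γ·B·N_γ·s_γ = 0.5 × 9.29 × 4 × 7.36 × 0.6 = 82.049 kPa
q_ult = 139.55 + 159.16 + 82.049 = 380.76 kPa.
q_all = 380.76 / 3.5 = 108.79 kPa.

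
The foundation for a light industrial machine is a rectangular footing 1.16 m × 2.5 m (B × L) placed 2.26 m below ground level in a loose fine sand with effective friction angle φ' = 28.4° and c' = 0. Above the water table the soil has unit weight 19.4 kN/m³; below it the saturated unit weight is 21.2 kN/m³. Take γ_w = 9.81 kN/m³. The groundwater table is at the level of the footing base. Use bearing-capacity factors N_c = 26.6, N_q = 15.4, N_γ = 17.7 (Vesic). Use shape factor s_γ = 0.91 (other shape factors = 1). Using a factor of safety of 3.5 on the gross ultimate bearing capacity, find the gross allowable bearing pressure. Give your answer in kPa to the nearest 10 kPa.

q_all ≈ 220 kPa

Overburden at base level: q = 19.4 × 2.26 = 43.844 kPa.
Below the base the soil is submerged, so the ½γBN_γ term uses γ' = 21.2 − 9.81 = 11.39 kN/m³.
Surcharge term q·N_q = 43.844 × 15.4 = 675.2 kPa; self-weight term 0.5·γ·B·N_γ·s_γ = 0.5 × 11.39 × 1.16 × 17.7 × 0.91 = 106.41 kPa.
q_ult = 675.2 + 106.41 = 781.6 kPa.
q_all = 781.6 / 3.5 = 223.32 kPa.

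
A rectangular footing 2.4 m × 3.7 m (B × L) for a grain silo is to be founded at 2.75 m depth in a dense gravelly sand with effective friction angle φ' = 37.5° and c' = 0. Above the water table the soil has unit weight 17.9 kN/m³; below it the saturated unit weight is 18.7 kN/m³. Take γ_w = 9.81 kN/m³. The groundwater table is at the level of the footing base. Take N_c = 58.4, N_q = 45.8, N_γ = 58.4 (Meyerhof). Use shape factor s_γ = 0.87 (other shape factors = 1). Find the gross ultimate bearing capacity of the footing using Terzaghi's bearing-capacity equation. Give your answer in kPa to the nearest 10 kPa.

Effective surcharge at the founding depth q = γ·D_f = 17.9 × 2.75 = 49.225 kPa.
The water table coincides with the base, so in the self-weight term γ → γ' = 8.89 kN/m³.
q_ult = q·N_q + 0.5·γ·B·N_γ·s_γ
     = 49.225 × 45.8 + 0.5 × 8.89 × 2.4 × 58.4 × 0.87
     = 2254.5 + 542.02 = 2796.5 kPa.

q_ult ≈ 2800 kPa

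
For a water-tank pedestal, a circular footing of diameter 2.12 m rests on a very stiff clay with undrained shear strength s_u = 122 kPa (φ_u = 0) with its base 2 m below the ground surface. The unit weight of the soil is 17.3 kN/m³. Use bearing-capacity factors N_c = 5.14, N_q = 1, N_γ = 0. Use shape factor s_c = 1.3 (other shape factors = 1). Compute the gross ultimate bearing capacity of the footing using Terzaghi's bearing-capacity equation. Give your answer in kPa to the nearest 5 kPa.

q_ult ≈ 850 kPa

Effective surcharge at the founding depth q = γ·D_f = 17.3 × 2 = 34.6 kPa.
q_ult = c·N_c·s_c + q·N_q
     = 122 × 5.14 × 1.3 + 34.6 × 1
     = 815.2 + 34.6 = 849.8 kPa.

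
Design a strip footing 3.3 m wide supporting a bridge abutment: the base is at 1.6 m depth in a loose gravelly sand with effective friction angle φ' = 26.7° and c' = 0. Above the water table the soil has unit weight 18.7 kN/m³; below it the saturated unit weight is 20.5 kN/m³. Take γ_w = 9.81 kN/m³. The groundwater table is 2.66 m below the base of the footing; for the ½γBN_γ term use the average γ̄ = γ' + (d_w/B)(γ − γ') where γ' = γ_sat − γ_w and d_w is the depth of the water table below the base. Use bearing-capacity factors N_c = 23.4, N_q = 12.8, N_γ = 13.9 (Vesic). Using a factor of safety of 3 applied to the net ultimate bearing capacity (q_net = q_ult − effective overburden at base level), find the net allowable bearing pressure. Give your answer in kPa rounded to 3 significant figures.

q_all(net) ≈ 249 kPa

Overburden at base level: q = 18.7 × 1.6 = 29.92 kPa.
The water table is 2.66 m below the base (< B = 3.3 m), so the ½γBN_γ term uses γ̄ = γ' + (d_w/B)(γ − γ') = 10.69 + (2.66/3.3)(18.7 − 10.69) = 17.147 kN/m³.
Surcharge term q·N_q = 29.92 × 12.8 = 382.98 kPa; self-weight term 0.5·γ·B·N_γ = 0.5 × 17.147 × 3.3 × 13.9 = 393.26 kPa.
q_ult = 382.98 + 393.26 = 776.23 kPa.
Net ultimate: q_net = 776.23 − 29.92 = 746.31 kPa.
q_all(net) = 746.31 / 3 = 248.77 kPa.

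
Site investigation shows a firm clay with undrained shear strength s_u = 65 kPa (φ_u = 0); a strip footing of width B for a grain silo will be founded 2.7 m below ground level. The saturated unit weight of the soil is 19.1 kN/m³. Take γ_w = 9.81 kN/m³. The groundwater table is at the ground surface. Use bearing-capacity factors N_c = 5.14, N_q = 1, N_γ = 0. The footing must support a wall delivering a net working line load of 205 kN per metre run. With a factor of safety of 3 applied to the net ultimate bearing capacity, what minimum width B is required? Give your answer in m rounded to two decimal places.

Water table at ground surface, so effective unit weight γ' = 19.1 − 9.81 = 9.29 kN/m³ is used throughout; overburden q = 9.29 × 2.7 = 25.083 kPa.
Cohesion term c·N_c = 65 × 5.14 = 334.1 kPa; surcharge term q·N_q = 25.083 × 1 = 25.083 kPa.
q_ult = 334.1 + 25.083 = 359.18 kPa.
For φ = 0 the ½γBN_γ term vanishes, so q_ult is independent of B. q_net = 359.18 − 25.083 = 334.1 kPa; q_all(net) = 334.1/3 = 111.37 kPa.
Required width B = w / q_all(net) = 205 / 111.37 = 1.841 m.

B = 1.84 m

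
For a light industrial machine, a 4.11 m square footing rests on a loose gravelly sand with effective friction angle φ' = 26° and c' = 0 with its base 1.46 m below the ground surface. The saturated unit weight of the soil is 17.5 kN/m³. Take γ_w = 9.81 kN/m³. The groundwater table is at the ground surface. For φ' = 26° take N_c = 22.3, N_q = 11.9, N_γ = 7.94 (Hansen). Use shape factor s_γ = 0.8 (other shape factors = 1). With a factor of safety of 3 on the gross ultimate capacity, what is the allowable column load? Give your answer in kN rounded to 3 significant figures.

With the water table at the surface the whole profile is submerged: γ' = 17.5 − 9.81 = 7.69 kN/m³, so q = γ'·D_f = 11.227 kPa; the same γ' applies in the ½γBN_γ term.
q_ult = q·N_q + 0.5·γ·B·N_γ·s_γ
     = 11.227 × 11.9 + 0.5 × 7.69 × 4.11 × 7.94 × 0.8
     = 133.61 + 100.38 = 233.99 kPa.
Gross allowable pressure q_all = 233.99 / 3 = 77.995 kPa.
Footing area = 16.8921 m², so allowable column load = 77.995 × 16.8921 = 1317.5 kN.

P_all ≈ 1320 kN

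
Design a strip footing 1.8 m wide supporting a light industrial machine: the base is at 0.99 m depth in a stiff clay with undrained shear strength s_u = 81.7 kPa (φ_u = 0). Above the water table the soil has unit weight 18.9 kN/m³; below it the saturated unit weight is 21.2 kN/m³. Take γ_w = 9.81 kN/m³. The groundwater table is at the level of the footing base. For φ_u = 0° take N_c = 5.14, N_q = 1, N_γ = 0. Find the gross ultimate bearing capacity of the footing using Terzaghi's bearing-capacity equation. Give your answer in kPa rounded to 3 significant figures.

Effective surcharge at the founding depth q = γ·D_f = 18.9 × 0.99 = 18.711 kPa.
q_ult = c·N_c + q·N_q
     = 81.7 × 5.14 + 18.711 × 1
     = 419.94 + 18.711 = 438.65 kPa.

q_ult ≈ 439 kPa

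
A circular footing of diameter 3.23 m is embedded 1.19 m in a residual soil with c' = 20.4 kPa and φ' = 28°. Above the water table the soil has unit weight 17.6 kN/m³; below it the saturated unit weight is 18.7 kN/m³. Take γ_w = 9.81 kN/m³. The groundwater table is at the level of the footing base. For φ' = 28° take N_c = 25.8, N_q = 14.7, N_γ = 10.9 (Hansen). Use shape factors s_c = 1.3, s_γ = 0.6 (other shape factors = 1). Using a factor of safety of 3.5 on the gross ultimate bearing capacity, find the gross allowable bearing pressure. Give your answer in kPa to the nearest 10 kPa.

q = γ·D_f = 17.6 × 1.19 = 20.944 kPa.
For the ½γBN_γ term take γ' = 18.7 − 9.81 = 8.89 kN/m³ (soil below base is submerged).
c·N_c·s_c = 20.4 × 25.8 × 1.3 = 684.22 kPa
q·N_q = 20.944 × 14.7 = 307.88 kPa
0.5·γ·B·N_γ·s_γ = 0.5 × 8.89 × 3.23 × 10.9 × 0.6 = 93.897 kPa
q_ult = 684.22 + 307.88 + 93.897 = 1086 kPa.
q_all = 1086 / 3.5 = 310.28 kPa.

q_all ≈ 310 kPa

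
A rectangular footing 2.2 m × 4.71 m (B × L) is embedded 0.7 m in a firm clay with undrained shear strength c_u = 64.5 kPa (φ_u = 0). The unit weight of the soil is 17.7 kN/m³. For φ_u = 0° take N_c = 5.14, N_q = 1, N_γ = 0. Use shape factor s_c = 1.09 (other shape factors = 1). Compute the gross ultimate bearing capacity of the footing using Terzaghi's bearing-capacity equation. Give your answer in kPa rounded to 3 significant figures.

Effective surcharge at the founding depth q = γ·D_f = 17.7 × 0.7 = 12.39 kPa.
q_ult = c·N_c·s_c + q·N_q
     = 64.5 × 5.14 × 1.09 + 12.39 × 1
     = 361.37 + 12.39 = 373.76 kPa.

q_ult ≈ 374 kPa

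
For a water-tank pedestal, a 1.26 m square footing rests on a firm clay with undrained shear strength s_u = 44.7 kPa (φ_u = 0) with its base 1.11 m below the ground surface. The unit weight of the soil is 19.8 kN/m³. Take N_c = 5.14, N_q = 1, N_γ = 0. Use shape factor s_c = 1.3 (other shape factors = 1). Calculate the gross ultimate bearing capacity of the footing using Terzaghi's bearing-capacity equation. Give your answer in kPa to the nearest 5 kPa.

Overburden at base level: q = 19.8 × 1.11 = 21.978 kPa.
Cohesion term c·N_c·s_c = 44.7 × 5.14 × 1.3 = 298.69 kPa; surcharge term q·N_q = 21.978 × 1 = 21.978 kPa.
q_ult = 298.69 + 21.978 = 320.66 kPa.

q_ult ≈ 320 kPa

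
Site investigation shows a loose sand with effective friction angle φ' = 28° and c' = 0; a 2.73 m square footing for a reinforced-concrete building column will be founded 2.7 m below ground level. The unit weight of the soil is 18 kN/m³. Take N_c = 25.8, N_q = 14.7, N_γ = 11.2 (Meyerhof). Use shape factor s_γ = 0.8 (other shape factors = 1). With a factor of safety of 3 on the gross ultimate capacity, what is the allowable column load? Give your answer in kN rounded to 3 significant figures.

P_all ≈ 2320 kN

q = γ·D_f = 18 × 2.7 = 48.6 kPa.
q·N_q = 48.6 × 14.7 = 714.42 kPa
0.5·γ·B·N_γ·s_γ = 0.5 × 18 × 2.73 × 11.2 × 0.8 = 220.15 kPa
q_ult = 714.42 + 220.15 = 934.57 kPa.
Gross allowable pressure q_all = 934.57 / 3 = 311.52 kPa.
Footing area = 7.4529 m², so allowable column load = 311.52 × 7.4529 = 2321.7 kN.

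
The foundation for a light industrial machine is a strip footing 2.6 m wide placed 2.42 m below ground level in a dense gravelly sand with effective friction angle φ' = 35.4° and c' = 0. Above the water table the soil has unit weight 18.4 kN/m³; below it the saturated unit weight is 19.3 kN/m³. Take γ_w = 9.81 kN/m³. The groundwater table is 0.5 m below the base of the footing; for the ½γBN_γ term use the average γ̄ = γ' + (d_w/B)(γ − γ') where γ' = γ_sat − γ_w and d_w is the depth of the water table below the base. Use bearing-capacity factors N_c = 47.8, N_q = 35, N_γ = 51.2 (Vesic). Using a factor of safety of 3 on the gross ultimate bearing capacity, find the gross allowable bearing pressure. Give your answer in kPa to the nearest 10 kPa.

q = γ·D_f = 18.4 × 2.42 = 44.528 kPa.
γ' = 9.49 kN/m³; averaging over the depth B below the base, γ̄ = γ' + (d_w/B)(γ − γ') = 11.203 kN/m³.
q·N_q = 44.528 × 35 = 1558.5 kPa
0.5·γ·B·N_γ = 0.5 × 11.203 × 2.6 × 51.2 = 745.7 kPa
q_ult = 1558.5 + 745.7 = 2304.2 kPa.
q_all = 2304.2 / 3 = 768.06 kPa.

q_all ≈ 770 kPa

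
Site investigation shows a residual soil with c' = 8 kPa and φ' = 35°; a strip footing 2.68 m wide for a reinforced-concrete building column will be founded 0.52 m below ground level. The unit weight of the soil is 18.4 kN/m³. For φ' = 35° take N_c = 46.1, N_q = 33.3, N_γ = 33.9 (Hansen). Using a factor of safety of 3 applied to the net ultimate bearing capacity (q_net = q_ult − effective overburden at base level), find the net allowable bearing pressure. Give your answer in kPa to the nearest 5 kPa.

q = γ·D_f = 18.4 × 0.52 = 9.568 kPa.
c·N_c = 8 × 46.1 = 368.8 kPa
q·N_q = 9.568 × 33.3 = 318.61 kPa
0.5·γ·B·N_γ = 0.5 × 18.4 × 2.68 × 33.9 = 835.84 kPa
q_ult = 368.8 + 318.61 + 835.84 = 1523.3 kPa.
Net ultimate: q_net = 1523.3 − 9.568 = 1513.7 kPa.
q_all(net) = 1513.7 / 3 = 504.56 kPa.

q_all(net) ≈ 505 kPa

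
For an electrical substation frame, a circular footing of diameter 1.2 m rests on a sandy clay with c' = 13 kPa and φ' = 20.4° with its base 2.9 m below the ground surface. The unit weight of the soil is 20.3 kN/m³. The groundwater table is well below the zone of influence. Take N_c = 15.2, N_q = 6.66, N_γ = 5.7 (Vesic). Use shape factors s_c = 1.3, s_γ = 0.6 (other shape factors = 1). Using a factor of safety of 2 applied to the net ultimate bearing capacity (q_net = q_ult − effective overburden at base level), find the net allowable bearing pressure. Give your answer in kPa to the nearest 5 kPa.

Effective surcharge at the founding depth q = γ·D_f = 20.3 × 2.9 = 58.87 kPa.
q_ult = c·N_c·s_c + q·N_q + 0.5·γ·B·N_γ·s_γ
     = 13 × 15.2 × 1.3 + 58.87 × 6.66 + 0.5 × 20.3 × 1.2 × 5.7 × 0.6
     = 256.88 + 392.07 + 41.656 = 690.61 kPa.
Net ultimate: q_net = 690.61 − 58.87 = 631.74 kPa.
q_all(net) = 631.74 / 2 = 315.87 kPa.

q_all(net) ≈ 315 kPa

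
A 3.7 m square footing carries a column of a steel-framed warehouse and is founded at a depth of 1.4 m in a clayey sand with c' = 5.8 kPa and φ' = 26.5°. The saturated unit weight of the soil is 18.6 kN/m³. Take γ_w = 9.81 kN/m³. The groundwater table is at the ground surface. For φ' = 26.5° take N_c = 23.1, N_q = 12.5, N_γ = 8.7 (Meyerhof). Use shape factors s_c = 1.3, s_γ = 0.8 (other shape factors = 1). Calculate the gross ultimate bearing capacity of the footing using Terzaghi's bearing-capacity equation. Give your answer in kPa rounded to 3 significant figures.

Water table at ground surface, so effective unit weight γ' = 18.6 − 9.81 = 8.79 kN/m³ is used throughout; overburden q = 8.79 × 1.4 = 12.306 kPa; the same γ' applies in the ½γBN_γ term.
Cohesion term c·N_c·s_c = 5.8 × 23.1 × 1.3 = 174.17 kPa; surcharge term q·N_q = 12.306 × 12.5 = 153.83 kPa; self-weight term 0.5·γ·B·N_γ·s_γ = 0.5 × 8.79 × 3.7 × 8.7 × 0.8 = 113.18 kPa.
q_ult = 174.17 + 153.83 + 113.18 = 441.18 kPa.

q_ult ≈ 441 kPa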